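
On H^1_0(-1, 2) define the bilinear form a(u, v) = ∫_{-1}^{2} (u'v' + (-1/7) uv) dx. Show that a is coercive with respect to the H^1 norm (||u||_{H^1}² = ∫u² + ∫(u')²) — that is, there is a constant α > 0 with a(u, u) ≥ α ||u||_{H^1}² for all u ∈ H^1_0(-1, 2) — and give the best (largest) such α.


α = (-9/7 + π^2)/(9 + π^2)

Coercivity of a(·,·) on H^1_0(-1, 2) means a(u, u) ≥ α ||u||_{H^1}² for every u ∈ H^1_0.
The interval has length L = 3, and Poincaré/coercivity depend only on L. Here a(u, u) = ∫(u')² + (-1/7)·∫u².
Here c = -1/7 < 0 with |c| < (π/L)² = π^2/9, so coercivity still holds. The condition a(u,u) ≥ α||u||_{H^1}² reads (1−α)∫(u')² ≥ (α−c)∫u². Any admissible α is ≤ 1 (rapidly oscillating u have ∫u²/∫(u')² → 0), and α = 1 would force 0 ≥ (1−c)∫u², impossible since c < 1; so 1−α > 0. By the sharp Poincaré inequality on H^1_0 of an interval of length L, ∫(u')² ≥ (π/L)²∫u² with equality for the first sine mode sin(π(x−x₀)/L) (x₀ the left endpoint), so the inequality holds for all u iff (1−α)(π/L)² ≥ α − c, i.e. α ≤ ((π/L)² + c)/((π/L)² + 1) = (1 + c(L/π)²)/(1 + (L/π)²). (Direct route, valid since c ≤ 0: Poincaré gives c∫u² ≥ c(L/π)²∫(u')², so a(u,u) ≥ (1 + c(L/π)²)∫(u')², while ||u||_{H^1}² ≤ (1 + (L/π)²)∫(u')²; dividing yields the same α.) With (π/L)² = π^2/9 and c = -1/7, the largest admissible constant is α = ((π/L)² + c)/((π/L)² + 1).
Simplifying, α = (-9/7 + π^2)/(9 + π^2).


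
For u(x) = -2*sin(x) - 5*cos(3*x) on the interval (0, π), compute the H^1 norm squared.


||u||_{H^1(0,π)}^2 = 129*π

u'(x) = 15*sin(3*x) - 2*cos(x).
Expand u² and (u')² and integrate term by term on (0, π), using: for integers n ≥ 1, ∫_0^π sin²(nx) dx = ∫_0^π cos²(nx) dx = π/2; for n ≠ n', ∫_0^π sin(nx)sin(n'x) dx = ∫_0^π cos(nx)cos(n'x) dx = 0; and by product-to-sum, ∫_0^π sin(nx)cos(n'x) dx = ½∫_0^π [sin((n+n')x) + sin((n−n')x)] dx, which is 0 when n+n' is even and 2n/(n²−n'²) when n+n' is odd (it need not vanish on (0, π)).
  u² squared terms: (-5)²·∫cos(3x)² dx = 25·π/2 = 25*π/2;  (-2)²·∫sin(x)² dx = 4·π/2 = 2*π.
  u² cross terms: 2·(-5)·(-2)·∫cos(3x)·sin(x) dx = 20·(0) = 0.
  So ∫_0^π u² dx = 25*π/2 + 2*π + 0 = 29*π/2.
  (u')² squared terms: (-2)²·∫cos(x)² dx = 4·π/2 = 2*π;  (15)²·∫sin(3x)² dx = 225·π/2 = 225*π/2.
  (u')² cross terms: 2·(-2)·(15)·∫cos(x)·sin(3x) dx = -60·(0) = 0.
  So ∫_0^π (u')² dx = 2*π + 225*π/2 + 0 = 229*π/2.
||u||_{H^1}^2 = (29*π/2) + (229*π/2) = 129*π.


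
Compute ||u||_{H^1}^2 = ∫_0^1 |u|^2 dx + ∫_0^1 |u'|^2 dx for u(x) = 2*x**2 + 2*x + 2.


||u||_{H^1}^2 = 482/15

The H^1 norm (squared) on an interval (0, L) is
  ||u||_{H^1}^2 = ∫_0^L u(x)^2 dx + ∫_0^L u'(x)^2 dx.
Compute u'(x) = 4*x + 2.
Then u(x)^2 = 4*x**4 + 8*x**3 + 12*x**2 + 8*x + 4 and u'(x)^2 = 16*x**2 + 16*x + 4.
Integrate each monomial from 0 to 1 using ∫_0^1 c·x^n dx = c·1^(n+1)/(n+1):
  ∫_0^1 u(x)^2 dx = ∫_0^1 (4*x^4 + 8*x^3 + 12*x^2 + 8*x + 4) dx. Term by term:
    ∫_0^1 4*x^4 dx = 4/5;  ∫_0^1 8*x^3 dx = 2;  ∫_0^1 12*x^2 dx = 4;
    ∫_0^1 8*x dx = 4;  ∫_0^1 4 dx = 4.
  Sum: 4/5 + 2 + 4 + 4 + 4 = 74/5.
  ∫_0^1 u'(x)^2 dx = ∫_0^1 (16*x^2 + 16*x + 4) dx. Term by term:
    ∫_0^1 16*x^2 dx = 16/3;  ∫_0^1 16*x dx = 8;  ∫_0^1 4 dx = 4.
  Sum: 16/3 + 8 + 4 = 52/3.
Adding: ||u||_{H^1}^2 = 74/5 + 52/3 = 482/15.


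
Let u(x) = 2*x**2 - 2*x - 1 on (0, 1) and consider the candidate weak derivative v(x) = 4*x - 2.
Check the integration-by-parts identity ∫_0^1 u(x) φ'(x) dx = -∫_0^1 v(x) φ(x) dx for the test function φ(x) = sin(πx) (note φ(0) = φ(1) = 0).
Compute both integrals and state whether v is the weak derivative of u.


LHS = 0, RHS = 0. Yes, v = u' weakly.

u(x) = 2*x**2 - 2*x - 1, classical derivative u'(x) = 4*x - 2.
φ(x) = sin(πx), so φ'(x) = π*cos(π*x).
Note φ(0) = φ(1) = 0, so the boundary term u·φ vanishes.
LHS = ∫_0^1 u(x) φ'(x) dx = ∫_0^1 (2*π*x^2*cos(π*x) - 2*π*x*cos(π*x) - π*cos(π*x)) dx. Term by term:
  ∫_0^1 -π*cos(π*x) dx = 0;  ∫_0^1 -2*π*x*cos(π*x) dx = 4/π;  ∫_0^1 2*π*x^2*cos(π*x) dx = -4/π.
Sum: 0 + 4/π − 4/π = 0.
So LHS = 0.
∫_0^1 v(x) φ(x) dx = ∫_0^1 (4*x*sin(π*x) - 2*sin(π*x)) dx. Term by term:
  ∫_0^1 -2*sin(π*x) dx = -4/π;  ∫_0^1 4*x*sin(π*x) dx = 4/π.
Sum: -4/π + 4/π = 0.
So RHS = -∫_0^1 v(x) φ(x) dx = 0.
LHS = RHS, so the identity holds for this test φ.
Moreover u is smooth here and v(x) = u'(x) = 4*x - 2 pointwise, so the identity holds for every test function. Hence v is the weak derivative of u.


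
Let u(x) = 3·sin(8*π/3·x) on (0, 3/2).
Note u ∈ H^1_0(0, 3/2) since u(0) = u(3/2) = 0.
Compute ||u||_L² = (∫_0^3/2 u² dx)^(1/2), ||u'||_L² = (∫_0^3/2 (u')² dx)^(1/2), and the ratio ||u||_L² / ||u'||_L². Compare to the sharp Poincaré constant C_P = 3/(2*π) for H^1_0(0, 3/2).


||u||_L² / ||u'||_L² = 3/(8*π) < C_P = 3/(2*π).

u(x) = 3·sin(8*π/3·x), so u'(x) = 8*π*cos(8*π*x/3).
Writing u(x) = A·sin(kπx/L) with A = 3 and k = 4, use ∫_0^L sin²(kπx/L) dx = L/2 and ∫_0^L cos²(kπx/L) dx = L/2.
u² = 9·sin²(8*π/3·x) and (u')² = 64*π^2·cos²(8*π/3·x), and each of sin², cos² integrates to L/2 = 3/4 over (0, 3/2).
∫_0^3/2 u² dx = 27/4, so ||u||_L² = 3*sqrt(3)/2.
∫_0^3/2 (u')² dx = 48*π^2, so ||u'||_L² = 4*sqrt(3)*π.
Ratio ||u||_L² / ||u'||_L² = 3/(8*π).
Sharp Poincaré constant on H^1_0(0, 3/2) is C_P = L/π = 3/(2*π), achieved by sin(2*π/3·x).
This is the k = 4 harmonic; the ratio L/(kπ) is strictly less than C_P = L/π, consistent with the sharp inequality ||u||_L² ≤ C_P ||u'||_L².


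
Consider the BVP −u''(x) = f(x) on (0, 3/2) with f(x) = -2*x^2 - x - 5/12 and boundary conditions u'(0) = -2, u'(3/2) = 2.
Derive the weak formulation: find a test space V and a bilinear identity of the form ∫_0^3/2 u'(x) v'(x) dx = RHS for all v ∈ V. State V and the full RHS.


V = H^1(0, 3/2) (v unrestricted at boundary; u is determined up to an additive constant); weak form: ∫_0^3/2 u'v' dx = ∫_0^3/2 (-2*x^2 - x - 5/12) v dx + 2·v(3/2) + 2·v(0) for all v ∈ V.

Multiply both sides by a test function v and integrate from 0 to 3/2:
  ∫_0^3/2 −u''(x) v(x) dx = ∫_0^3/2 f(x) v(x) dx.
Integrate the LHS by parts once:
  ∫_0^3/2 −u'' v dx = −[u'(x) v(x)]_0^3/2 + ∫_0^3/2 u'(x) v'(x) dx.
Thus ∫_0^3/2 u'(x) v'(x) dx = ∫_0^3/2 f(x) v(x) dx + [u'(x) v(x)]_0^3/2.
Choose V so that boundary terms are either known or forced to vanish.
u has inhomogeneous Neumann u'(0) = -2, u'(3/2) = 2. [u' v]_0^3/2 = (2)·v(3/2) − (-2)·v(0) = 2·v(3/2) + 2·v(0). Take V = H^1(0, 3/2); boundary term becomes part of RHS.
Weak formulation: find u (satisfying any essential BC) such that ∫_0^3/2 u'(x) v'(x) dx = ∫_0^3/2 f v dx + 2·v(3/2) + 2·v(0) for all v ∈ V (Neumann data are natural BCs: they enter the RHS as boundary terms).
Substituting f(x) = -2*x^2 - x - 5/12, the right-hand side is ∫_0^3/2 (-2*x^2 - x - 5/12) v dx + 2·v(3/2) + 2·v(0).
Compatibility check (pure Neumann): taking v ≡ 1 ∈ V gives 0 = ∫_0^3/2 f dx + (2) − (-2), i.e. ∫_0^3/2 f dx must equal u'(0) − u'(3/2) = -4. Indeed ∫_0^3/2 (-2*x^2 - x - 5/12) dx = -4, so the data are compatible. The solution is then unique only up to an additive constant (fix it e.g. by requiring ∫_0^3/2 u dx = 0).


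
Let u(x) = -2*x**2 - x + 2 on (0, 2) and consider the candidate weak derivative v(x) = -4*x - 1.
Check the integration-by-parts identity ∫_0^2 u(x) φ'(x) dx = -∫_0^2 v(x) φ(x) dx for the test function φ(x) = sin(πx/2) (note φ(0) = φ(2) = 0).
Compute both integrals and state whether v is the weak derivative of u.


LHS = 20/π, RHS = 20/π. Yes, v = u' weakly.

u(x) = -2*x**2 - x + 2, classical derivative u'(x) = -4*x - 1.
φ(x) = sin(πx/2), so φ'(x) = π*cos(π*x/2)/2.
Note φ(0) = φ(2) = 0, so the boundary term u·φ vanishes.
LHS = ∫_0^2 u(x) φ'(x) dx = ∫_0^2 (-π*x^2*cos(π*x/2) - π*x*cos(π*x/2)/2 + π*cos(π*x/2)) dx. Term by term:
  ∫_0^2 π*cos(π*x/2) dx = 0;  ∫_0^2 -π*x^2*cos(π*x/2) dx = 16/π;  ∫_0^2 -π*x*cos(π*x/2)/2 dx = 4/π.
Sum: 0 + 16/π + 4/π = 20/π.
So LHS = 20/π.
∫_0^2 v(x) φ(x) dx = ∫_0^2 (-4*x*sin(π*x/2) - sin(π*x/2)) dx. Term by term:
  ∫_0^2 -sin(π*x/2) dx = -4/π;  ∫_0^2 -4*x*sin(π*x/2) dx = -16/π.
Sum: -4/π − 16/π = -20/π.
So RHS = -∫_0^2 v(x) φ(x) dx = 20/π.
LHS = RHS, so the identity holds for this test φ.
Moreover u is smooth here and v(x) = u'(x) = -4*x - 1 pointwise, so the identity holds for every test function. Hence v is the weak derivative of u.


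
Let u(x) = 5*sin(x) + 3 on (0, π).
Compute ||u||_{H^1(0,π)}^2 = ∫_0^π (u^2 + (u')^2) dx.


||u||_{H^1(0,π)}^2 = 60 + 34*π

u'(x) = 5*cos(x).
Expand u² and (u')² and integrate term by term on (0, π), using: for integers n ≥ 1, ∫_0^π sin²(nx) dx = ∫_0^π cos²(nx) dx = π/2; for n ≠ n', ∫_0^π sin(nx)sin(n'x) dx = ∫_0^π cos(nx)cos(n'x) dx = 0; and by product-to-sum, ∫_0^π sin(nx)cos(n'x) dx = ½∫_0^π [sin((n+n')x) + sin((n−n')x)] dx, which is 0 when n+n' is even and 2n/(n²−n'²) when n+n' is odd (it need not vanish on (0, π)). For the constant mode: ∫_0^π 1 dx = π, ∫_0^π cos(nx) dx = 0, ∫_0^π sin(nx) dx = (1−(−1)^n)/n.
  u² squared terms: (3)²·∫1 dx = 9·π = 9*π;  (5)²·∫sin(x)² dx = 25·π/2 = 25*π/2.
  u² cross terms: 2·(3)·(5)·∫1·sin(x) dx = 30·(2) = 60.
  So ∫_0^π u² dx = 9*π + 25*π/2 + 60 = 60 + 43*π/2.
  (u')² squared terms: (5)²·∫cos(x)² dx = 25·π/2 = 25*π/2.
  So ∫_0^π (u')² dx = 25*π/2.
||u||_{H^1}^2 = (60 + 43*π/2) + (25*π/2) = 60 + 34*π.


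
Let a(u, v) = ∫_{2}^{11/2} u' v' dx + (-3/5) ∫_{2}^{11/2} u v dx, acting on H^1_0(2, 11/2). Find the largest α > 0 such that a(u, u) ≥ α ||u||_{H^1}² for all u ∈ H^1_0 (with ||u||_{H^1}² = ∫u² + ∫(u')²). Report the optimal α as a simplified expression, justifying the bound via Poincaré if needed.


α = (-147 + 20*π^2)/(5*(4*π^2 + 49))

Coercivity of a(·,·) on H^1_0(2, 11/2) means a(u, u) ≥ α ||u||_{H^1}² for every u ∈ H^1_0.
The interval has length L = 7/2, and Poincaré/coercivity depend only on L. Here a(u, u) = ∫(u')² + (-3/5)·∫u².
Here c = -3/5 < 0 with |c| < (π/L)² = 4*π^2/49, so coercivity still holds. The condition a(u,u) ≥ α||u||_{H^1}² reads (1−α)∫(u')² ≥ (α−c)∫u². Any admissible α is ≤ 1 (rapidly oscillating u have ∫u²/∫(u')² → 0), and α = 1 would force 0 ≥ (1−c)∫u², impossible since c < 1; so 1−α > 0. By the sharp Poincaré inequality on H^1_0 of an interval of length L, ∫(u')² ≥ (π/L)²∫u² with equality for the first sine mode sin(π(x−x₀)/L) (x₀ the left endpoint), so the inequality holds for all u iff (1−α)(π/L)² ≥ α − c, i.e. α ≤ ((π/L)² + c)/((π/L)² + 1) = (1 + c(L/π)²)/(1 + (L/π)²). (Direct route, valid since c ≤ 0: Poincaré gives c∫u² ≥ c(L/π)²∫(u')², so a(u,u) ≥ (1 + c(L/π)²)∫(u')², while ||u||_{H^1}² ≤ (1 + (L/π)²)∫(u')²; dividing yields the same α.) With (π/L)² = 4*π^2/49 and c = -3/5, the largest admissible constant is α = ((π/L)² + c)/((π/L)² + 1).
Simplifying, α = (-147 + 20*π^2)/(5*(4*π^2 + 49)).


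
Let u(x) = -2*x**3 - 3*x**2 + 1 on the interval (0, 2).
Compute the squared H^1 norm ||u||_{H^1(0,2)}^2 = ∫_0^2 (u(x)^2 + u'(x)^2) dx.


||u||_{H^1}^2 = 5902/7

The H^1 norm (squared) on an interval (0, L) is
  ||u||_{H^1}^2 = ∫_0^L u(x)^2 dx + ∫_0^L u'(x)^2 dx.
Compute u'(x) = -6*x**2 - 6*x.
Then u(x)^2 = 4*x**6 + 12*x**5 + 9*x**4 - 4*x**3 - 6*x**2 + 1 and u'(x)^2 = 36*x**4 + 72*x**3 + 36*x**2.
Integrate each monomial from 0 to 2 using ∫_0^2 c·x^n dx = c·2^(n+1)/(n+1):
  ∫_0^2 u(x)^2 dx = ∫_0^2 (4*x^6 + 12*x^5 + 9*x^4 - 4*x^3 - 6*x^2 + 1) dx. Term by term:
    ∫_0^2 4*x^6 dx = 512/7;  ∫_0^2 12*x^5 dx = 128;  ∫_0^2 9*x^4 dx = 288/5;
    ∫_0^2 -4*x^3 dx = -16;  ∫_0^2 -6*x^2 dx = -16;  ∫_0^2 1 dx = 2.
  Sum: 512/7 + 128 + 288/5 − 16 − 16 + 2 = 8006/35.
  ∫_0^2 u'(x)^2 dx = ∫_0^2 (36*x^4 + 72*x^3 + 36*x^2) dx. Term by term:
    ∫_0^2 36*x^4 dx = 1152/5;  ∫_0^2 72*x^3 dx = 288;  ∫_0^2 36*x^2 dx = 96.
  Sum: 1152/5 + 288 + 96 = 3072/5.
Adding: ||u||_{H^1}^2 = 8006/35 + 3072/5 = 5902/7.


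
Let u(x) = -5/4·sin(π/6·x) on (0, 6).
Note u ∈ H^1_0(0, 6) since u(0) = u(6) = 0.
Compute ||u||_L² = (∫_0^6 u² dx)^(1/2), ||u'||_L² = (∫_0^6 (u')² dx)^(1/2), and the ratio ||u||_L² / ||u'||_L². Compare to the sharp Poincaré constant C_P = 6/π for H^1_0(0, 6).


||u||_L² / ||u'||_L² = 6/π = C_P.

u(x) = -5/4·sin(π/6·x), so u'(x) = -5*π*cos(π*x/6)/24.
Writing u(x) = A·sin(kπx/L) with A = -5/4 and k = 1, use ∫_0^L sin²(kπx/L) dx = L/2 and ∫_0^L cos²(kπx/L) dx = L/2.
u² = 25/16·sin²(π/6·x) and (u')² = 25*π^2/576·cos²(π/6·x), and each of sin², cos² integrates to L/2 = 3 over (0, 6).
∫_0^6 u² dx = 75/16, so ||u||_L² = 5*sqrt(3)/4.
∫_0^6 (u')² dx = 25*π^2/192, so ||u'||_L² = 5*sqrt(3)*π/24.
Ratio ||u||_L² / ||u'||_L² = 6/π.
Sharp Poincaré constant on H^1_0(0, 6) is C_P = L/π = 6/π, achieved by sin(π/6·x).
This is the k = 1 eigenfunction (up to amplitude), so the ratio equals the sharp Poincaré constant exactly.


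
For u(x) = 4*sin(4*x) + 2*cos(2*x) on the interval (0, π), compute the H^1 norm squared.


||u||_{H^1(0,π)}^2 = 146*π

u'(x) = -4*sin(2*x) + 16*cos(4*x).
Expand u² and (u')² and integrate term by term on (0, π), using: for integers n ≥ 1, ∫_0^π sin²(nx) dx = ∫_0^π cos²(nx) dx = π/2; for n ≠ n', ∫_0^π sin(nx)sin(n'x) dx = ∫_0^π cos(nx)cos(n'x) dx = 0; and by product-to-sum, ∫_0^π sin(nx)cos(n'x) dx = ½∫_0^π [sin((n+n')x) + sin((n−n')x)] dx, which is 0 when n+n' is even and 2n/(n²−n'²) when n+n' is odd (it need not vanish on (0, π)).
  u² squared terms: (2)²·∫cos(2x)² dx = 4·π/2 = 2*π;  (4)²·∫sin(4x)² dx = 16·π/2 = 8*π.
  u² cross terms: 2·(2)·(4)·∫cos(2x)·sin(4x) dx = 16·(0) = 0.
  So ∫_0^π u² dx = 2*π + 8*π + 0 = 10*π.
  (u')² squared terms: (-4)²·∫sin(2x)² dx = 16·π/2 = 8*π;  (16)²·∫cos(4x)² dx = 256·π/2 = 128*π.
  (u')² cross terms: 2·(-4)·(16)·∫sin(2x)·cos(4x) dx = -128·(0) = 0.
  So ∫_0^π (u')² dx = 8*π + 128*π + 0 = 136*π.
||u||_{H^1}^2 = (10*π) + (136*π) = 146*π.


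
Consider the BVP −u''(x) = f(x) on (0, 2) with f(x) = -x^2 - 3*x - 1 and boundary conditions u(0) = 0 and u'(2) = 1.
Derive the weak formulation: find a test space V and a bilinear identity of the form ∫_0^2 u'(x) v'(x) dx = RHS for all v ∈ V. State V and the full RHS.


V = {v ∈ H^1(0, 2) : v(0) = 0} (test functions vanish at x = 0 where u is specified); weak form: ∫_0^2 u'v' dx = ∫_0^2 (-x^2 - 3*x - 1) v dx + v(2) for all v ∈ V.

Multiply both sides by a test function v and integrate from 0 to 2:
  ∫_0^2 −u''(x) v(x) dx = ∫_0^2 f(x) v(x) dx.
Integrate the LHS by parts once:
  ∫_0^2 −u'' v dx = −[u'(x) v(x)]_0^2 + ∫_0^2 u'(x) v'(x) dx.
Thus ∫_0^2 u'(x) v'(x) dx = ∫_0^2 f(x) v(x) dx + [u'(x) v(x)]_0^2.
Choose V so that boundary terms are either known or forced to vanish.
Mixed BC: u(0) = 0 (Dirichlet) and u'(2) = 1 (Neumann). Define V = {v ∈ H^1(0, 2) : v(0) = 0}. Then [u' v]_0^2 = u'(2)·v(2) − u'(0)·0 = v(2).
Weak formulation: find u (satisfying any essential BC) such that ∫_0^2 u'(x) v'(x) dx = ∫_0^2 f v dx + v(2) for all v ∈ V (Dirichlet at 0 absorbed into V; Neumann datum at x = 2 contributes the boundary term).
Substituting f(x) = -x^2 - 3*x - 1, the right-hand side is ∫_0^2 (-x^2 - 3*x - 1) v dx + v(2).


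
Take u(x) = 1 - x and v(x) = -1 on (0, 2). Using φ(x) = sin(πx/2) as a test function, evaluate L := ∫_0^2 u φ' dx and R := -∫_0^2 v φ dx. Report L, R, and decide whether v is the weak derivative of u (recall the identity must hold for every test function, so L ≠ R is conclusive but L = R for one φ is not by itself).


LHS = 4/π, RHS = 4/π. Yes, v = u' weakly.

u(x) = 1 - x, classical derivative u'(x) = -1.
φ(x) = sin(πx/2), so φ'(x) = π*cos(π*x/2)/2.
Note φ(0) = φ(2) = 0, so the boundary term u·φ vanishes.
LHS = ∫_0^2 u(x) φ'(x) dx = ∫_0^2 (-π*x*cos(π*x/2)/2 + π*cos(π*x/2)/2) dx. Term by term:
  ∫_0^2 π*cos(π*x/2)/2 dx = 0;  ∫_0^2 -π*x*cos(π*x/2)/2 dx = 4/π.
Sum: 0 + 4/π = 4/π.
So LHS = 4/π.
∫_0^2 v(x) φ(x) dx = ∫_0^2 (-sin(π*x/2)) dx. Term by term:
  ∫_0^2 -sin(π*x/2) dx = -4/π.
So RHS = -∫_0^2 v(x) φ(x) dx = 4/π.
LHS = RHS, so the identity holds for this test φ.
Moreover u is smooth here and v(x) = u'(x) = -1 pointwise, so the identity holds for every test function. Hence v is the weak derivative of u.


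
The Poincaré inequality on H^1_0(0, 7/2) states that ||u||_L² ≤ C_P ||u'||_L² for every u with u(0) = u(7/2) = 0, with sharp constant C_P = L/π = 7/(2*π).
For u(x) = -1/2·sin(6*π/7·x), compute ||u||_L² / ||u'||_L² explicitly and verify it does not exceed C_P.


||u||_L² / ||u'||_L² = 7/(6*π) < C_P = 7/(2*π).

u(x) = -1/2·sin(6*π/7·x), so u'(x) = -3*π*cos(6*π*x/7)/7.
Writing u(x) = A·sin(kπx/L) with A = -1/2 and k = 3, use ∫_0^L sin²(kπx/L) dx = L/2 and ∫_0^L cos²(kπx/L) dx = L/2.
u² = 1/4·sin²(6*π/7·x) and (u')² = 9*π^2/49·cos²(6*π/7·x), and each of sin², cos² integrates to L/2 = 7/4 over (0, 7/2).
∫_0^7/2 u² dx = 7/16, so ||u||_L² = sqrt(7)/4.
∫_0^7/2 (u')² dx = 9*π^2/28, so ||u'||_L² = 3*sqrt(7)*π/14.
Ratio ||u||_L² / ||u'||_L² = 7/(6*π).
Sharp Poincaré constant on H^1_0(0, 7/2) is C_P = L/π = 7/(2*π), achieved by sin(2*π/7·x).
This is the k = 3 harmonic; the ratio L/(kπ) is strictly less than C_P = L/π, consistent with the sharp inequality ||u||_L² ≤ C_P ||u'||_L².


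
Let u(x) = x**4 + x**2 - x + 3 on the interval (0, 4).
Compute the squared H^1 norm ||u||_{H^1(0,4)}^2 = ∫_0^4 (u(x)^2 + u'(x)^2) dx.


||u||_{H^1}^2 = 23359496/315

The H^1 norm (squared) on an interval (0, L) is
  ||u||_{H^1}^2 = ∫_0^L u(x)^2 dx + ∫_0^L u'(x)^2 dx.
Compute u'(x) = 4*x**3 + 2*x - 1.
Then u(x)^2 = x**8 + 2*x**6 - 2*x**5 + 7*x**4 - 2*x**3 + 7*x**2 - 6*x + 9 and u'(x)^2 = 16*x**6 + 16*x**4 - 8*x**3 + 4*x**2 - 4*x + 1.
Integrate each monomial from 0 to 4 using ∫_0^4 c·x^n dx = c·4^(n+1)/(n+1):
  ∫_0^4 u(x)^2 dx = ∫_0^4 (x^8 + 2*x^6 - 2*x^5 + 7*x^4 - 2*x^3 + 7*x^2 - 6*x + 9) dx. Term by term:
    ∫_0^4 x^8 dx = 262144/9;  ∫_0^4 2*x^6 dx = 32768/7;  ∫_0^4 -2*x^5 dx = -4096/3;
    ∫_0^4 7*x^4 dx = 7168/5;  ∫_0^4 -2*x^3 dx = -128;  ∫_0^4 7*x^2 dx = 448/3;
    ∫_0^4 -6*x dx = -48;  ∫_0^4 9 dx = 36.
  Sum: 262144/9 + 32768/7 − 4096/3 + 7168/5 − 128 + 448/3 − 48 + 36 = 10674044/315.
  ∫_0^4 u'(x)^2 dx = ∫_0^4 (16*x^6 + 16*x^4 - 8*x^3 + 4*x^2 - 4*x + 1) dx. Term by term:
    ∫_0^4 16*x^6 dx = 262144/7;  ∫_0^4 16*x^4 dx = 16384/5;  ∫_0^4 -8*x^3 dx = -512;
    ∫_0^4 4*x^2 dx = 256/3;  ∫_0^4 -4*x dx = -32;  ∫_0^4 1 dx = 4.
  Sum: 262144/7 + 16384/5 − 512 + 256/3 − 32 + 4 = 4228484/105.
Adding: ||u||_{H^1}^2 = 10674044/315 + 4228484/105 = 23359496/315.


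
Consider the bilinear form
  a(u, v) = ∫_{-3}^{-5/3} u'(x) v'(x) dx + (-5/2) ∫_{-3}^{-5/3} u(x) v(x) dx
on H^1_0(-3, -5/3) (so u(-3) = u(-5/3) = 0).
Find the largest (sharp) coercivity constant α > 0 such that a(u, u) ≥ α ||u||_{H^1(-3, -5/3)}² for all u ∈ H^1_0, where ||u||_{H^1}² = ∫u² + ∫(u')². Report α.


α = (-40 + 9*π^2)/(16 + 9*π^2)

Coercivity of a(·,·) on H^1_0(-3, -5/3) means a(u, u) ≥ α ||u||_{H^1}² for every u ∈ H^1_0.
The interval has length L = 4/3, and Poincaré/coercivity depend only on L. Here a(u, u) = ∫(u')² + (-5/2)·∫u².
Here c = -5/2 < 0 with |c| < (π/L)² = 9*π^2/16, so coercivity still holds. The condition a(u,u) ≥ α||u||_{H^1}² reads (1−α)∫(u')² ≥ (α−c)∫u². Any admissible α is ≤ 1 (rapidly oscillating u have ∫u²/∫(u')² → 0), and α = 1 would force 0 ≥ (1−c)∫u², impossible since c < 1; so 1−α > 0. By the sharp Poincaré inequality on H^1_0 of an interval of length L, ∫(u')² ≥ (π/L)²∫u² with equality for the first sine mode sin(π(x−x₀)/L) (x₀ the left endpoint), so the inequality holds for all u iff (1−α)(π/L)² ≥ α − c, i.e. α ≤ ((π/L)² + c)/((π/L)² + 1) = (1 + c(L/π)²)/(1 + (L/π)²). (Direct route, valid since c ≤ 0: Poincaré gives c∫u² ≥ c(L/π)²∫(u')², so a(u,u) ≥ (1 + c(L/π)²)∫(u')², while ||u||_{H^1}² ≤ (1 + (L/π)²)∫(u')²; dividing yields the same α.) With (π/L)² = 9*π^2/16 and c = -5/2, the largest admissible constant is α = ((π/L)² + c)/((π/L)² + 1).
Simplifying, α = (-40 + 9*π^2)/(16 + 9*π^2).


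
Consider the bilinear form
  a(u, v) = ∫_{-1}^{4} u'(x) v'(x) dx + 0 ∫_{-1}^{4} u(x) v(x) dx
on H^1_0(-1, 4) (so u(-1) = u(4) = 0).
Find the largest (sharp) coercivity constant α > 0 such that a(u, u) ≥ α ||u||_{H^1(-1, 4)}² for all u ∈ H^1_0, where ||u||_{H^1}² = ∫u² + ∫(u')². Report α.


α = π^2/(π^2 + 25)

Coercivity of a(·,·) on H^1_0(-1, 4) means a(u, u) ≥ α ||u||_{H^1}² for every u ∈ H^1_0.
The interval has length L = 5, and Poincaré/coercivity depend only on L. Here a(u, u) = ∫(u')² + (0)·∫u².
Here c = 0, so a(u,u) = ∫(u')² alone. The condition a(u,u) ≥ α||u||_{H^1}² reads (1−α)∫(u')² ≥ (α−c)∫u². Any admissible α is ≤ 1 (rapidly oscillating u have ∫u²/∫(u')² → 0), and α = 1 would force 0 ≥ (1−c)∫u², impossible since c < 1; so 1−α > 0. By the sharp Poincaré inequality on H^1_0 of an interval of length L, ∫(u')² ≥ (π/L)²∫u² with equality for the first sine mode sin(π(x−x₀)/L) (x₀ the left endpoint), so the inequality holds for all u iff (1−α)(π/L)² ≥ α − c, i.e. α ≤ ((π/L)² + c)/((π/L)² + 1) = (1 + c(L/π)²)/(1 + (L/π)²). (Direct route, valid since c ≤ 0: Poincaré gives c∫u² ≥ c(L/π)²∫(u')², so a(u,u) ≥ (1 + c(L/π)²)∫(u')², while ||u||_{H^1}² ≤ (1 + (L/π)²)∫(u')²; dividing yields the same α.) With (π/L)² = π^2/25 and c = 0, the largest admissible constant is α = ((π/L)² + c)/((π/L)² + 1).
Simplifying, α = π^2/(π^2 + 25).


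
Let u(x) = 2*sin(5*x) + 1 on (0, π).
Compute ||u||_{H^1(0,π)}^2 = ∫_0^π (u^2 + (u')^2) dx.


||u||_{H^1(0,π)}^2 = 8/5 + 53*π

u'(x) = 10*cos(5*x).
Expand u² and (u')² and integrate term by term on (0, π), using: for integers n ≥ 1, ∫_0^π sin²(nx) dx = ∫_0^π cos²(nx) dx = π/2; for n ≠ n', ∫_0^π sin(nx)sin(n'x) dx = ∫_0^π cos(nx)cos(n'x) dx = 0; and by product-to-sum, ∫_0^π sin(nx)cos(n'x) dx = ½∫_0^π [sin((n+n')x) + sin((n−n')x)] dx, which is 0 when n+n' is even and 2n/(n²−n'²) when n+n' is odd (it need not vanish on (0, π)). For the constant mode: ∫_0^π 1 dx = π, ∫_0^π cos(nx) dx = 0, ∫_0^π sin(nx) dx = (1−(−1)^n)/n.
  u² squared terms: (1)²·∫1 dx = 1·π = π;  (2)²·∫sin(5x)² dx = 4·π/2 = 2*π.
  u² cross terms: 2·(1)·(2)·∫1·sin(5x) dx = 4·(2/5) = 8/5.
  So ∫_0^π u² dx = π + 2*π + 8/5 = 8/5 + 3*π.
  (u')² squared terms: (10)²·∫cos(5x)² dx = 100·π/2 = 50*π.
  So ∫_0^π (u')² dx = 50*π.
||u||_{H^1}^2 = (8/5 + 3*π) + (50*π) = 8/5 + 53*π.


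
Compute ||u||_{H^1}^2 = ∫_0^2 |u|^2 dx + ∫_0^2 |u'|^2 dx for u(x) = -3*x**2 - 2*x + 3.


||u||_{H^1}^2 = 3214/15

The H^1 norm (squared) on an interval (0, L) is
  ||u||_{H^1}^2 = ∫_0^L u(x)^2 dx + ∫_0^L u'(x)^2 dx.
Compute u'(x) = -6*x - 2.
Then u(x)^2 = 9*x**4 + 12*x**3 - 14*x**2 - 12*x + 9 and u'(x)^2 = 36*x**2 + 24*x + 4.
Integrate each monomial from 0 to 2 using ∫_0^2 c·x^n dx = c·2^(n+1)/(n+1):
  ∫_0^2 u(x)^2 dx = ∫_0^2 (9*x^4 + 12*x^3 - 14*x^2 - 12*x + 9) dx. Term by term:
    ∫_0^2 9*x^4 dx = 288/5;  ∫_0^2 12*x^3 dx = 48;  ∫_0^2 -14*x^2 dx = -112/3;
    ∫_0^2 -12*x dx = -24;  ∫_0^2 9 dx = 18.
  Sum: 288/5 + 48 − 112/3 − 24 + 18 = 934/15.
  ∫_0^2 u'(x)^2 dx = ∫_0^2 (36*x^2 + 24*x + 4) dx. Term by term:
    ∫_0^2 36*x^2 dx = 96;  ∫_0^2 24*x dx = 48;  ∫_0^2 4 dx = 8.
  Sum: 96 + 48 + 8 = 152.
Adding: ||u||_{H^1}^2 = 934/15 + 152 = 3214/15.


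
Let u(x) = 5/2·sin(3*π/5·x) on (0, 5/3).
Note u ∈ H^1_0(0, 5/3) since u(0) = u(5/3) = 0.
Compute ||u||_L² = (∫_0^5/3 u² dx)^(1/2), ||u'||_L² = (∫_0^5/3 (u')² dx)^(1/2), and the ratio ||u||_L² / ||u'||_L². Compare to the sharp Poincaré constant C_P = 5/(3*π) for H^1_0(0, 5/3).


||u||_L² / ||u'||_L² = 5/(3*π) = C_P.

u(x) = 5/2·sin(3*π/5·x), so u'(x) = 3*π*cos(3*π*x/5)/2.
Writing u(x) = A·sin(kπx/L) with A = 5/2 and k = 1, use ∫_0^L sin²(kπx/L) dx = L/2 and ∫_0^L cos²(kπx/L) dx = L/2.
u² = 25/4·sin²(3*π/5·x) and (u')² = 9*π^2/4·cos²(3*π/5·x), and each of sin², cos² integrates to L/2 = 5/6 over (0, 5/3).
∫_0^5/3 u² dx = 125/24, so ||u||_L² = 5*sqrt(30)/12.
∫_0^5/3 (u')² dx = 15*π^2/8, so ||u'||_L² = sqrt(30)*π/4.
Ratio ||u||_L² / ||u'||_L² = 5/(3*π).
Sharp Poincaré constant on H^1_0(0, 5/3) is C_P = L/π = 5/(3*π), achieved by sin(3*π/5·x).
This is the k = 1 eigenfunction (up to amplitude), so the ratio equals the sharp Poincaré constant exactly.


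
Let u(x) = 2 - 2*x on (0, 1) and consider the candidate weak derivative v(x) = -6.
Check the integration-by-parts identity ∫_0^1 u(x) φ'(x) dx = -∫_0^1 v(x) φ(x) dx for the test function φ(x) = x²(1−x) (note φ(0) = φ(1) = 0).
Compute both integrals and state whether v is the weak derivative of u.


LHS = 1/6, RHS = 1/2. No, v is not the weak derivative of u.

u(x) = 2 - 2*x, classical derivative u'(x) = -2.
φ(x) = x²(1−x), so φ'(x) = x*(2 - 3*x).
Note φ(0) = φ(1) = 0, so the boundary term u·φ vanishes.
LHS = ∫_0^1 u(x) φ'(x) dx = ∫_0^1 (6*x^3 - 10*x^2 + 4*x) dx. Term by term:
  ∫_0^1 6*x^3 dx = 3/2;  ∫_0^1 -10*x^2 dx = -10/3;  ∫_0^1 4*x dx = 2.
Sum: 3/2 − 10/3 + 2 = 1/6.
So LHS = 1/6.
∫_0^1 v(x) φ(x) dx = ∫_0^1 (6*x^3 - 6*x^2) dx. Term by term:
  ∫_0^1 6*x^3 dx = 3/2;  ∫_0^1 -6*x^2 dx = -2.
Sum: 3/2 − 2 = -1/2.
So RHS = -∫_0^1 v(x) φ(x) dx = 1/2.
LHS − RHS = -1/3 ≠ 0, so the identity fails.
(For a valid weak derivative the identity must hold for EVERY test function, in particular this one. The failure shows v is NOT the weak derivative of u.)
Correct weak derivative would be u'(x) = -2.


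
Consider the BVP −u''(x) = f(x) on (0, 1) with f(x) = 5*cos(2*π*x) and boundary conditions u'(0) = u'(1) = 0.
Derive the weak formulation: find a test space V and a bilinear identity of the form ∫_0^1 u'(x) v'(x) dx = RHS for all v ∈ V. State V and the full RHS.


V = H^1(0, 1) (no boundary constraint on v; u is determined up to an additive constant); weak form: ∫_0^1 u'v' dx = ∫_0^1 (5*cos(2*π*x)) v dx for all v ∈ V.

Multiply both sides by a test function v and integrate from 0 to 1:
  ∫_0^1 −u''(x) v(x) dx = ∫_0^1 f(x) v(x) dx.
Integrate the LHS by parts once:
  ∫_0^1 −u'' v dx = −[u'(x) v(x)]_0^1 + ∫_0^1 u'(x) v'(x) dx.
Thus ∫_0^1 u'(x) v'(x) dx = ∫_0^1 f(x) v(x) dx + [u'(x) v(x)]_0^1.
Choose V so that boundary terms are either known or forced to vanish.
u has homogeneous Neumann: u'(0) = u'(1) = 0. So [u' v]_0^1 = 0·v(1) − 0·v(0) = 0 for any v; take V = H^1(0, 1).
Weak formulation: find u (satisfying any essential BC) such that ∫_0^1 u'(x) v'(x) dx = ∫_0^1 f v dx for all v ∈ V (homogeneous Neumann, so boundary terms vanish).
Substituting f(x) = 5*cos(2*π*x), the right-hand side is ∫_0^1 (5*cos(2*π*x)) v dx.
Compatibility check (pure Neumann): taking v ≡ 1 ∈ V gives 0 = ∫_0^1 f dx + (0) − (0), i.e. ∫_0^1 f dx must equal u'(0) − u'(1) = 0. Indeed ∫_0^1 (5*cos(2*π*x)) dx = 0, so the data are compatible. The solution is then unique only up to an additive constant (fix it e.g. by requiring ∫_0^1 u dx = 0).


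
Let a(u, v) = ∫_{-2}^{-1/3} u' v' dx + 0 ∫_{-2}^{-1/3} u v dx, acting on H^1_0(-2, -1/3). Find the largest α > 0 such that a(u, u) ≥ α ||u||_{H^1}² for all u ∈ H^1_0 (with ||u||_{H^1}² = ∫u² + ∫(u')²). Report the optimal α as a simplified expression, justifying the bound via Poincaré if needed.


α = 9*π^2/(25 + 9*π^2)

Coercivity of a(·,·) on H^1_0(-2, -1/3) means a(u, u) ≥ α ||u||_{H^1}² for every u ∈ H^1_0.
The interval has length L = 5/3, and Poincaré/coercivity depend only on L. Here a(u, u) = ∫(u')² + (0)·∫u².
Here c = 0, so a(u,u) = ∫(u')² alone. The condition a(u,u) ≥ α||u||_{H^1}² reads (1−α)∫(u')² ≥ (α−c)∫u². Any admissible α is ≤ 1 (rapidly oscillating u have ∫u²/∫(u')² → 0), and α = 1 would force 0 ≥ (1−c)∫u², impossible since c < 1; so 1−α > 0. By the sharp Poincaré inequality on H^1_0 of an interval of length L, ∫(u')² ≥ (π/L)²∫u² with equality for the first sine mode sin(π(x−x₀)/L) (x₀ the left endpoint), so the inequality holds for all u iff (1−α)(π/L)² ≥ α − c, i.e. α ≤ ((π/L)² + c)/((π/L)² + 1) = (1 + c(L/π)²)/(1 + (L/π)²). (Direct route, valid since c ≤ 0: Poincaré gives c∫u² ≥ c(L/π)²∫(u')², so a(u,u) ≥ (1 + c(L/π)²)∫(u')², while ||u||_{H^1}² ≤ (1 + (L/π)²)∫(u')²; dividing yields the same α.) With (π/L)² = 9*π^2/25 and c = 0, the largest admissible constant is α = ((π/L)² + c)/((π/L)² + 1).
Simplifying, α = 9*π^2/(25 + 9*π^2).


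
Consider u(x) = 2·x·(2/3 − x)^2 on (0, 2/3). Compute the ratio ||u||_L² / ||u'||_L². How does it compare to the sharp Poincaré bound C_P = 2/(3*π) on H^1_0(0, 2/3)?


||u||_L² / ||u'||_L² = sqrt(14)/21 < C_P = 2/(3*π).

u(x) = 2·x·(2/3 − x)^2, so u'(x) = 6*x^2 - 16*x/3 + 8/9.
u(x) = 2·x·(2/3 − x)^2 vanishes at x = 0 and x = 2/3, so u ∈ H^1_0(0, 2/3). Differentiate via the product rule and integrate the resulting polynomials term by term.
  ∫_0^2/3 u² dx = ∫_0^2/3 (4*x^6 - 32*x^5/3 + 32*x^4/3 - 128*x^3/27 + 64*x^2/81) dx. Term by term:
    ∫_0^2/3 4*x^6 dx = 512/15309;  ∫_0^2/3 -32*x^5/3 dx = -1024/6561;  ∫_0^2/3 32*x^4/3 dx = 1024/3645;
    ∫_0^2/3 -128*x^3/27 dx = -512/2187;  ∫_0^2/3 64*x^2/81 dx = 512/6561.
  Sum: 512/15309 − 1024/6561 + 1024/3645 − 512/2187 + 512/6561 = 512/229635.
  ∫_0^2/3 (u')² dx = ∫_0^2/3 (36*x^4 - 64*x^3 + 352*x^2/9 - 256*x/27 + 64/81) dx. Term by term:
    ∫_0^2/3 36*x^4 dx = 128/135;  ∫_0^2/3 -64*x^3 dx = -256/81;  ∫_0^2/3 352*x^2/9 dx = 2816/729;
    ∫_0^2/3 -256*x/27 dx = -512/243;  ∫_0^2/3 64/81 dx = 128/243.
  Sum: 128/135 − 256/81 + 2816/729 − 512/243 + 128/243 = 256/3645.
∫_0^2/3 u² dx = 512/229635, so ||u||_L² = 16*sqrt(70)/2835.
∫_0^2/3 (u')² dx = 256/3645, so ||u'||_L² = 16*sqrt(5)/135.
Ratio ||u||_L² / ||u'||_L² = sqrt(14)/21.
Sharp Poincaré constant on H^1_0(0, 2/3) is C_P = L/π = 2/(3*π), achieved by sin(3*π/2·x).
A polynomial bump cannot attain the sharp Poincaré constant (only the first sine eigenfunction does), so the ratio is strictly less than C_P, consistent with ||u||_L² ≤ C_P ||u'||_L².


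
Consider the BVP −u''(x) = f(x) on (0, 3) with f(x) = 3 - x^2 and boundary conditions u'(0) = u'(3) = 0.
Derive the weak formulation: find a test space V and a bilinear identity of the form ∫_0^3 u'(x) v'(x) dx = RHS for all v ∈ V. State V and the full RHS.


V = H^1(0, 3) (no boundary constraint on v; u is determined up to an additive constant); weak form: ∫_0^3 u'v' dx = ∫_0^3 (3 - x^2) v dx for all v ∈ V.

Multiply both sides by a test function v and integrate from 0 to 3:
  ∫_0^3 −u''(x) v(x) dx = ∫_0^3 f(x) v(x) dx.
Integrate the LHS by parts once:
  ∫_0^3 −u'' v dx = −[u'(x) v(x)]_0^3 + ∫_0^3 u'(x) v'(x) dx.
Thus ∫_0^3 u'(x) v'(x) dx = ∫_0^3 f(x) v(x) dx + [u'(x) v(x)]_0^3.
Choose V so that boundary terms are either known or forced to vanish.
u has homogeneous Neumann: u'(0) = u'(3) = 0. So [u' v]_0^3 = 0·v(3) − 0·v(0) = 0 for any v; take V = H^1(0, 3).
Weak formulation: find u (satisfying any essential BC) such that ∫_0^3 u'(x) v'(x) dx = ∫_0^3 f v dx for all v ∈ V (homogeneous Neumann, so boundary terms vanish).
Substituting f(x) = 3 - x^2, the right-hand side is ∫_0^3 (3 - x^2) v dx.
Compatibility check (pure Neumann): taking v ≡ 1 ∈ V gives 0 = ∫_0^3 f dx + (0) − (0), i.e. ∫_0^3 f dx must equal u'(0) − u'(3) = 0. Indeed ∫_0^3 (3 - x^2) dx = 0, so the data are compatible. The solution is then unique only up to an additive constant (fix it e.g. by requiring ∫_0^3 u dx = 0).


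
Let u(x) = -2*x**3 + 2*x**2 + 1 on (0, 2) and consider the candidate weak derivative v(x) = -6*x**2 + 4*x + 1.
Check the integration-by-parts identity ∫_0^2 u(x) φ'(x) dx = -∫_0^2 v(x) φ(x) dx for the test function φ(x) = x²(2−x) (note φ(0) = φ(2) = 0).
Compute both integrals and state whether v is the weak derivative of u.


LHS = 32/5, RHS = 76/15. No, v is not the weak derivative of u.

u(x) = -2*x**3 + 2*x**2 + 1, classical derivative u'(x) = -6*x**2 + 4*x.
φ(x) = x²(2−x), so φ'(x) = x*(4 - 3*x).
Note φ(0) = φ(2) = 0, so the boundary term u·φ vanishes.
LHS = ∫_0^2 u(x) φ'(x) dx = ∫_0^2 (6*x^5 - 14*x^4 + 8*x^3 - 3*x^2 + 4*x) dx. Term by term:
  ∫_0^2 6*x^5 dx = 64;  ∫_0^2 -14*x^4 dx = -448/5;  ∫_0^2 8*x^3 dx = 32;
  ∫_0^2 -3*x^2 dx = -8;  ∫_0^2 4*x dx = 8.
Sum: 64 − 448/5 + 32 − 8 + 8 = 32/5.
So LHS = 32/5.
∫_0^2 v(x) φ(x) dx = ∫_0^2 (6*x^5 - 16*x^4 + 7*x^3 + 2*x^2) dx. Term by term:
  ∫_0^2 6*x^5 dx = 64;  ∫_0^2 -16*x^4 dx = -512/5;  ∫_0^2 7*x^3 dx = 28;
  ∫_0^2 2*x^2 dx = 16/3.
Sum: 64 − 512/5 + 28 + 16/3 = -76/15.
So RHS = -∫_0^2 v(x) φ(x) dx = 76/15.
LHS − RHS = 4/3 ≠ 0, so the identity fails.
(For a valid weak derivative the identity must hold for EVERY test function, in particular this one. The failure shows v is NOT the weak derivative of u.)
Correct weak derivative would be u'(x) = -6*x**2 + 4*x.


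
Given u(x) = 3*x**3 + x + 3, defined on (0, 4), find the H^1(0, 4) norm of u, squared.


||u||_{H^1}^2 = 4255448/105

The H^1 norm (squared) on an interval (0, L) is
  ||u||_{H^1}^2 = ∫_0^L u(x)^2 dx + ∫_0^L u'(x)^2 dx.
Compute u'(x) = 9*x**2 + 1.
Then u(x)^2 = 9*x**6 + 6*x**4 + 18*x**3 + x**2 + 6*x + 9 and u'(x)^2 = 81*x**4 + 18*x**2 + 1.
Integrate each monomial from 0 to 4 using ∫_0^4 c·x^n dx = c·4^(n+1)/(n+1):
  ∫_0^4 u(x)^2 dx = ∫_0^4 (9*x^6 + 6*x^4 + 18*x^3 + x^2 + 6*x + 9) dx. Term by term:
    ∫_0^4 9*x^6 dx = 147456/7;  ∫_0^4 6*x^4 dx = 6144/5;  ∫_0^4 18*x^3 dx = 1152;
    ∫_0^4 x^2 dx = 64/3;  ∫_0^4 6*x dx = 48;  ∫_0^4 9 dx = 36.
  Sum: 147456/7 + 6144/5 + 1152 + 64/3 + 48 + 36 = 2472884/105.
  ∫_0^4 u'(x)^2 dx = ∫_0^4 (81*x^4 + 18*x^2 + 1) dx. Term by term:
    ∫_0^4 81*x^4 dx = 82944/5;  ∫_0^4 18*x^2 dx = 384;  ∫_0^4 1 dx = 4.
  Sum: 82944/5 + 384 + 4 = 84884/5.
Adding: ||u||_{H^1}^2 = 2472884/105 + 84884/5 = 4255448/105.


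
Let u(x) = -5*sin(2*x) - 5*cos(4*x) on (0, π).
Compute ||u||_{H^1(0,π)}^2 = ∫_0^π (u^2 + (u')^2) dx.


||u||_{H^1(0,π)}^2 = 275*π

u'(x) = 20*sin(4*x) - 10*cos(2*x).
Expand u² and (u')² and integrate term by term on (0, π), using: for integers n ≥ 1, ∫_0^π sin²(nx) dx = ∫_0^π cos²(nx) dx = π/2; for n ≠ n', ∫_0^π sin(nx)sin(n'x) dx = ∫_0^π cos(nx)cos(n'x) dx = 0; and by product-to-sum, ∫_0^π sin(nx)cos(n'x) dx = ½∫_0^π [sin((n+n')x) + sin((n−n')x)] dx, which is 0 when n+n' is even and 2n/(n²−n'²) when n+n' is odd (it need not vanish on (0, π)).
  u² squared terms: (-5)²·∫cos(4x)² dx = 25·π/2 = 25*π/2;  (-5)²·∫sin(2x)² dx = 25·π/2 = 25*π/2.
  u² cross terms: 2·(-5)·(-5)·∫cos(4x)·sin(2x) dx = 50·(0) = 0.
  So ∫_0^π u² dx = 25*π/2 + 25*π/2 + 0 = 25*π.
  (u')² squared terms: (-10)²·∫cos(2x)² dx = 100·π/2 = 50*π;  (20)²·∫sin(4x)² dx = 400·π/2 = 200*π.
  (u')² cross terms: 2·(-10)·(20)·∫cos(2x)·sin(4x) dx = -400·(0) = 0.
  So ∫_0^π (u')² dx = 50*π + 200*π + 0 = 250*π.
||u||_{H^1}^2 = (25*π) + (250*π) = 275*π.


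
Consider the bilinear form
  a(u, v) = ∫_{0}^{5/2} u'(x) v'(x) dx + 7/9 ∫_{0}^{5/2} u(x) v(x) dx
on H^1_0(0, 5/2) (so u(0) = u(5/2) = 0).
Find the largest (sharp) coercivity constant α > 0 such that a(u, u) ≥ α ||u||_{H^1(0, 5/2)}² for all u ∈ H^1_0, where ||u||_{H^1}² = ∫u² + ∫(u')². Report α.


α = (175 + 36*π^2)/(9*(25 + 4*π^2))

Coercivity of a(·,·) on H^1_0(0, 5/2) means a(u, u) ≥ α ||u||_{H^1}² for every u ∈ H^1_0.
The interval has length L = 5/2, and Poincaré/coercivity depend only on L. Here a(u, u) = ∫(u')² + (7/9)·∫u².
Here 0 < c = 7/9 < 1. The condition a(u,u) ≥ α||u||_{H^1}² reads (1−α)∫(u')² ≥ (α−c)∫u². Any admissible α is ≤ 1 (rapidly oscillating u have ∫u²/∫(u')² → 0), and α = 1 would force 0 ≥ (1−c)∫u², impossible since c < 1; so 1−α > 0. By the sharp Poincaré inequality on H^1_0 of an interval of length L, ∫(u')² ≥ (π/L)²∫u² with equality for the first sine mode sin(π(x−x₀)/L) (x₀ the left endpoint), so the inequality holds for all u iff (1−α)(π/L)² ≥ α − c, i.e. α ≤ ((π/L)² + c)/((π/L)² + 1) = (1 + c(L/π)²)/(1 + (L/π)²). With (π/L)² = 4*π^2/25 and c = 7/9, the largest admissible constant is α = ((π/L)² + c)/((π/L)² + 1).
Simplifying, α = (175 + 36*π^2)/(9*(25 + 4*π^2)).


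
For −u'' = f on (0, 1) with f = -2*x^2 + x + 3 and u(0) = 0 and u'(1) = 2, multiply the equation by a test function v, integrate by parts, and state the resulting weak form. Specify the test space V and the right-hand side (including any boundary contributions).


V = {v ∈ H^1(0, 1) : v(0) = 0} (test functions vanish at x = 0 where u is specified); weak form: ∫_0^1 u'v' dx = ∫_0^1 (-2*x^2 + x + 3) v dx + 2·v(1) for all v ∈ V.

Multiply both sides by a test function v and integrate from 0 to 1:
  ∫_0^1 −u''(x) v(x) dx = ∫_0^1 f(x) v(x) dx.
Integrate the LHS by parts once:
  ∫_0^1 −u'' v dx = −[u'(x) v(x)]_0^1 + ∫_0^1 u'(x) v'(x) dx.
Thus ∫_0^1 u'(x) v'(x) dx = ∫_0^1 f(x) v(x) dx + [u'(x) v(x)]_0^1.
Choose V so that boundary terms are either known or forced to vanish.
Mixed BC: u(0) = 0 (Dirichlet) and u'(1) = 2 (Neumann). Define V = {v ∈ H^1(0, 1) : v(0) = 0}. Then [u' v]_0^1 = u'(1)·v(1) − u'(0)·0 = 2·v(1).
Weak formulation: find u (satisfying any essential BC) such that ∫_0^1 u'(x) v'(x) dx = ∫_0^1 f v dx + 2·v(1) for all v ∈ V (Dirichlet at 0 absorbed into V; Neumann datum at x = 1 contributes the boundary term).
Substituting f(x) = -2*x^2 + x + 3, the right-hand side is ∫_0^1 (-2*x^2 + x + 3) v dx + 2·v(1).


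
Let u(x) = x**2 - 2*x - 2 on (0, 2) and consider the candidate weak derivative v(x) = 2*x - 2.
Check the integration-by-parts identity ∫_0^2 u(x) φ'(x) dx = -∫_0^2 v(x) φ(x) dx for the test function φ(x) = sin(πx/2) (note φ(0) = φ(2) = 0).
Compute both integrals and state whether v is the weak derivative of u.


LHS = 0, RHS = 0. Yes, v = u' weakly.

u(x) = x**2 - 2*x - 2, classical derivative u'(x) = 2*x - 2.
φ(x) = sin(πx/2), so φ'(x) = π*cos(π*x/2)/2.
Note φ(0) = φ(2) = 0, so the boundary term u·φ vanishes.
LHS = ∫_0^2 u(x) φ'(x) dx = ∫_0^2 (π*x^2*cos(π*x/2)/2 - π*x*cos(π*x/2) - π*cos(π*x/2)) dx. Term by term:
  ∫_0^2 -π*cos(π*x/2) dx = 0;  ∫_0^2 π*x^2*cos(π*x/2)/2 dx = -8/π;  ∫_0^2 -π*x*cos(π*x/2) dx = 8/π.
Sum: 0 − 8/π + 8/π = 0.
So LHS = 0.
∫_0^2 v(x) φ(x) dx = ∫_0^2 (2*x*sin(π*x/2) - 2*sin(π*x/2)) dx. Term by term:
  ∫_0^2 -2*sin(π*x/2) dx = -8/π;  ∫_0^2 2*x*sin(π*x/2) dx = 8/π.
Sum: -8/π + 8/π = 0.
So RHS = -∫_0^2 v(x) φ(x) dx = 0.
LHS = RHS, so the identity holds for this test φ.
Moreover u is smooth here and v(x) = u'(x) = 2*x - 2 pointwise, so the identity holds for every test function. Hence v is the weak derivative of u.


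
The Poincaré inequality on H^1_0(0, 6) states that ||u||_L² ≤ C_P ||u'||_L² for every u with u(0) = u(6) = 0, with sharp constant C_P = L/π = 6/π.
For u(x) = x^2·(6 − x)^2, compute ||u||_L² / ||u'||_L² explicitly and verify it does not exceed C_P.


||u||_L² / ||u'||_L² = sqrt(3) < C_P = 6/π.

u(x) = x^2·(6 − x)^2, so u'(x) = 4*x*(x - 6)*(x - 3).
u(x) = x^2·(6 − x)^2 vanishes at x = 0 and x = 6, so u ∈ H^1_0(0, 6). Differentiate via the product rule and integrate the resulting polynomials term by term.
  ∫_0^6 u² dx = ∫_0^6 (x^8 - 24*x^7 + 216*x^6 - 864*x^5 + 1296*x^4) dx. Term by term:
    ∫_0^6 x^8 dx = 1119744;  ∫_0^6 -24*x^7 dx = -5038848;  ∫_0^6 216*x^6 dx = 60466176/7;
    ∫_0^6 -864*x^5 dx = -6718464;  ∫_0^6 1296*x^4 dx = 10077696/5.
  Sum: 1119744 − 5038848 + 60466176/7 − 6718464 + 10077696/5 = 559872/35.
  ∫_0^6 (u')² dx = ∫_0^6 (16*x^6 - 288*x^5 + 1872*x^4 - 5184*x^3 + 5184*x^2) dx. Term by term:
    ∫_0^6 16*x^6 dx = 4478976/7;  ∫_0^6 -288*x^5 dx = -2239488;  ∫_0^6 1872*x^4 dx = 14556672/5;
    ∫_0^6 -5184*x^3 dx = -1679616;  ∫_0^6 5184*x^2 dx = 373248.
  Sum: 4478976/7 − 2239488 + 14556672/5 − 1679616 + 373248 = 186624/35.
∫_0^6 u² dx = 559872/35, so ||u||_L² = 432*sqrt(105)/35.
∫_0^6 (u')² dx = 186624/35, so ||u'||_L² = 432*sqrt(35)/35.
Ratio ||u||_L² / ||u'||_L² = sqrt(3).
Sharp Poincaré constant on H^1_0(0, 6) is C_P = L/π = 6/π, achieved by sin(π/6·x).
A polynomial bump cannot attain the sharp Poincaré constant (only the first sine eigenfunction does), so the ratio is strictly less than C_P, consistent with ||u||_L² ≤ C_P ||u'||_L².
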